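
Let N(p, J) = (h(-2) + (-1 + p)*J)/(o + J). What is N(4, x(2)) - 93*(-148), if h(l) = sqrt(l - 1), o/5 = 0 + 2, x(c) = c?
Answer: 27529/2 + I*sqrt(3)/12 ≈ 13765.0 + 0.14434*I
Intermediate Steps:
o = 10 (o = 5*(0 + 2) = 5*2 = 10)
h(l) = sqrt(-1 + l)
N(p, J) = (I*sqrt(3) + J*(-1 + p))/(10 + J) (N(p, J) = (sqrt(-1 - 2) + (-1 + p)*J)/(10 + J) = (sqrt(-3) + J*(-1 + p))/(10 + J) = (I*sqrt(3) + J*(-1 + p))/(10 + J))
N(4, x(2)) - 93*(-148) = (-1*2 + I*sqrt(3) + 2*4)/(10 + 2) - 93*(-148) = (-2 + I*sqrt(3) + 8)/12 + 13764 = (6 + I*sqrt(3))/12 + 13764 = (1/2 + I*sqrt(3)/12) + 13764 = 27529/2 + I*sqrt(3)/12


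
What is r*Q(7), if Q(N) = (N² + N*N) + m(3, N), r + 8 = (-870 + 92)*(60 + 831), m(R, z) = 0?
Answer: -67934188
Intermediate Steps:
r = -693206 (r = -8 + (-870 + 92)*(60 + 831) = -8 - 778*891 = -8 - 693198 = -693206)
Q(N) = 2*N² (Q(N) = (N² + N*N) + 0 = (N² + N²) + 0 = 2*N² + 0 = 2*N²)
r*Q(7) = -1386412*7² = -1386412*49 = -693206*98 = -67934188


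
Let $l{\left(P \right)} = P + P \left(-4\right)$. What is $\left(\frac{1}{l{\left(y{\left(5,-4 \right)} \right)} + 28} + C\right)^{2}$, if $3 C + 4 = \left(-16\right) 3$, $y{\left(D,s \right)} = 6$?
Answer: $\frac{267289}{900} \approx 296.99$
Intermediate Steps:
$l{\left(P \right)} = - 3 P$ ($l{\left(P \right)} = P - 4 P = - 3 P$)
$C = - \frac{52}{3}$ ($C = - \frac{4}{3} + \frac{\left(-16\right) 3}{3} = - \frac{4}{3} + \frac{1}{3} \left(-48\right) = - \frac{4}{3} - 16 = - \frac{52}{3} \approx -17.333$)
$\left(\frac{1}{l{\left(y{\left(5,-4 \right)} \right)} + 28} + C\right)^{2} = \left(\frac{1}{\left(-3\right) 6 + 28} - \frac{52}{3}\right)^{2} = \left(\frac{1}{-18 + 28} - \frac{52}{3}\right)^{2} = \left(\frac{1}{10} - \frac{52}{3}\right)^{2} = \left(- \frac{517}{30}\right)^{2} = \frac{267289}{900}$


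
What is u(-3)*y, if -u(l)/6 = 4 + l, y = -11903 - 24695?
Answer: 219588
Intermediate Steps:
y = -36598
u(l) = -24 - 6*l (u(l) = -6*(4 + l) = -24 - 6*l)
u(-3)*y = (-24 - 6*(-3))*(-36598) = (-24 + 18)*(-36598) = -6*(-36598) = 219588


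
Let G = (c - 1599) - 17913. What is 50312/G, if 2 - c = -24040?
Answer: 25156/2265 ≈ 11.106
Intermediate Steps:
c = 24042 (c = 2 - 1*(-24040) = 2 + 24040 = 24042)
G = 4530 (G = (24042 - 1599) - 17913 = 22443 - 17913 = 4530)
50312/G = 50312/4530 = 50312*(1/4530) = 25156/2265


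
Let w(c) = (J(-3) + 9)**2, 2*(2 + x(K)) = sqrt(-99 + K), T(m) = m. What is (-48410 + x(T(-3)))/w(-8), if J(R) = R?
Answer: -12103/9 + I*sqrt(102)/72 ≈ -1344.8 + 0.14027*I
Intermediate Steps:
x(K) = -2 + sqrt(-99 + K)/2
w(c) = 36 (w(c) = (-3 + 9)**2 = 6**2 = 36)
(-48410 + x(T(-3)))/w(-8) = (-48410 + (-2 + sqrt(-99 - 3)/2))/36 = (-48410 + (-2 + sqrt(-102)/2))*(1/36) = (-48410 + (-2 + (I*sqrt(102))/2))*(1/36) = (-48410 + (-2 + I*sqrt(102)/2))*(1/36) = (-48412 + I*sqrt(102)/2)*(1/36) = -12103/9 + I*sqrt(102)/72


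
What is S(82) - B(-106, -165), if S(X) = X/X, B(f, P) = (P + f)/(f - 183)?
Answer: 18/289 ≈ 0.062284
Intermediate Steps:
B(f, P) = (P + f)/(-183 + f)
S(X) = 1
S(82) - B(-106, -165) = 1 - (-165 - 106)/(-183 - 106) = 1 - (-271)/(-289) = 1 - (-1)*(-271)/289 = 1 - 1*271/289 = 1 - 271/289 = 18/289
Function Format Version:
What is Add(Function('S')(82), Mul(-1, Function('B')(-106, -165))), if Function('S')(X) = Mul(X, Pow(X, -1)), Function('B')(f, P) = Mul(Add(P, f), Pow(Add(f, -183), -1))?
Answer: Rational(18, 289) ≈ 0.062284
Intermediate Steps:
Function('B')(f, P) = Mul(Pow(Add(-183, f), -1), Add(P, f)) (Function('B')(f, P) = Mul(Add(P, f), Pow(Add(-183, f), -1)) = Mul(Pow(Add(-183, f), -1), Add(P, f)))
Function('S')(X) = 1
Add(Function('S')(82), Mul(-1, Function('B')(-106, -165))) = Add(1, Mul(-1, Mul(Pow(Add(-183, -106), -1), Add(-165, -106)))) = Add(1, Mul(-1, Mul(Pow(-289, -1), -271))) = Add(1, Mul(-1, Mul(Rational(-1, 289), -271))) = Add(1, Mul(-1, Rational(271, 289))) = Add(1, Rational(-271, 289)) = Rational(18, 289)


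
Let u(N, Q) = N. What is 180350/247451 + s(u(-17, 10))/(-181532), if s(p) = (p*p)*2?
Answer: 16298134761/22460137466 ≈ 0.72565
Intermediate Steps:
s(p) = 2*p**2 (s(p) = p**2*2 = 2*p**2)
180350/247451 + s(u(-17, 10))/(-181532) = 180350/247451 + (2*(-17)**2)/(-181532) = 180350*(1/247451) + (2*289)*(-1/181532) = 180350/247451 + 578*(-1/181532) = 180350/247451 - 289/90766 = 16298134761/22460137466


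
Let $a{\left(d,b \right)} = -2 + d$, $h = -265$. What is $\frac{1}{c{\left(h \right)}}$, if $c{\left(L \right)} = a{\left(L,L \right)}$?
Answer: $- \frac{1}{267} \approx -0.0037453$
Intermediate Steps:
$c{\left(L \right)} = -2 + L$
$\frac{1}{c{\left(h \right)}} = \frac{1}{-2 - 265} = \frac{1}{-267} = - \frac{1}{267}$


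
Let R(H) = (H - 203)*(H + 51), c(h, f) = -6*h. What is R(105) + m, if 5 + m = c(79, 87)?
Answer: -15767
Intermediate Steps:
R(H) = (-203 + H)*(51 + H)
m = -479 (m = -5 - 6*79 = -5 - 474 = -479)
R(105) + m = (-10353 + 105**2 - 152*105) - 479 = (-10353 + 11025 - 15960) - 479 = -15288 - 479 = -15767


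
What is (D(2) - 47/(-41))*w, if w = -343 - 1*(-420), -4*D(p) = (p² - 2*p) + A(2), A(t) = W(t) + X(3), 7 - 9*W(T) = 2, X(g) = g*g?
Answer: -70609/738 ≈ -95.676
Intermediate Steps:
X(g) = g²
W(T) = 5/9 (W(T) = 7/9 - ⅑*2 = 7/9 - 2/9 = 5/9)
A(t) = 86/9 (A(t) = 5/9 + 3² = 5/9 + 9 = 86/9)
D(p) = -43/18 + p/2 - p²/4 (D(p) = -((p² - 2*p) + 86/9)/4 = -(86/9 + p² - 2*p)/4 = -43/18 + p/2 - p²/4)
w = 77 (w = -343 + 420 = 77)
(D(2) - 47/(-41))*w = ((-43/18 + (½)*2 - ¼*2²) - 47/(-41))*77 = ((-43/18 + 1 - ¼*4) - 47*(-1/41))*77 = ((-43/18 + 1 - 1) + 47/41)*77 = (-43/18 + 47/41)*77 = -917/738*77 = -70609/738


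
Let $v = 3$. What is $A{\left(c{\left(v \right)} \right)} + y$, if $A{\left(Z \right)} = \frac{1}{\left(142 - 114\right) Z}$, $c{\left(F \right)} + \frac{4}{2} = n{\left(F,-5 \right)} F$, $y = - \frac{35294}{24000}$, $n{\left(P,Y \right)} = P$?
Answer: $- \frac{861703}{588000} \approx -1.4655$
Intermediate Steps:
$y = - \frac{17647}{12000}$ ($y = \left(-35294\right) \frac{1}{24000} = - \frac{17647}{12000} \approx -1.4706$)
$c{\left(F \right)} = -2 + F^{2}$ ($c{\left(F \right)} = -2 + F F = -2 + F^{2}$)
$A{\left(Z \right)} = \frac{1}{28 Z}$
$A{\left(c{\left(v \right)} \right)} + y = \frac{1}{28 \left(-2 + 3^{2}\right)} - \frac{17647}{12000} = \frac{1}{28 \left(-2 + 9\right)} - \frac{17647}{12000} = \frac{1}{28 \cdot 7} - \frac{17647}{12000} = \frac{1}{28} \cdot \frac{1}{7} - \frac{17647}{12000} = \frac{1}{196} - \frac{17647}{12000} = - \frac{861703}{588000}$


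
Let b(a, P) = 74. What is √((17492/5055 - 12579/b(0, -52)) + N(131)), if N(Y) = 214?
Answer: √6642938180010/374070 ≈ 6.8901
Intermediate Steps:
√((17492/5055 - 12579/b(0, -52)) + N(131)) = √((17492/5055 - 12579/74) + 214) = √(-62292437/374070 + 214) = √(17758543/374070) = √6642938180010/374070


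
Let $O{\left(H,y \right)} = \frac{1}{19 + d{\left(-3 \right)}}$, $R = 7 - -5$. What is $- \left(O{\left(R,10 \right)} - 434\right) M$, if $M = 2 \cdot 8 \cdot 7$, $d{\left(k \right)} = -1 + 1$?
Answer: $\frac{923440}{19} \approx 48602.0$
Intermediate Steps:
$d{\left(k \right)} = 0$
$R = 12$ ($R = 7 + 5 = 12$)
$M = 112$ ($M = 16 \cdot 7 = 112$)
$O{\left(H,y \right)} = \frac{1}{19}$ ($O{\left(H,y \right)} = \frac{1}{19 + 0} = \frac{1}{19}$)
$- \left(O{\left(R,10 \right)} - 434\right) M = - \left(\frac{1}{19} - 434\right) 112 = - \frac{\left(-8245\right) 112}{19} = \left(-1\right) \left(- \frac{923440}{19}\right) = \frac{923440}{19}$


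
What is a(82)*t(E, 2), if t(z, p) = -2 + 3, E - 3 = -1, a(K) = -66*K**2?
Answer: -443784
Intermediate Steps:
E = 2 (E = 3 - 1 = 2)
t(z, p) = 1
a(82)*t(E, 2) = -66*82**2*1 = -66*6724*1 = -443784*1 = -443784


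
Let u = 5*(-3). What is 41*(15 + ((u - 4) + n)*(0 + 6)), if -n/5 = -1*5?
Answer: 2091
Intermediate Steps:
u = -15
n = 25 (n = -(-5)*5 = -5*(-5) = 25)
41*(15 + ((u - 4) + n)*(0 + 6)) = 41*(15 + ((-15 - 4) + 25)*(0 + 6)) = 41*(15 + (-19 + 25)*6) = 41*(15 + 6*6) = 41*(15 + 36) = 41*51 = 2091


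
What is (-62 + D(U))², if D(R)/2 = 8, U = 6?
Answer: 2116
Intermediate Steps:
D(R) = 16 (D(R) = 2*8 = 16)
(-62 + D(U))² = (-62 + 16)² = (-46)² = 2116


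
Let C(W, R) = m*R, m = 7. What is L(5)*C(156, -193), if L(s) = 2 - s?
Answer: 4053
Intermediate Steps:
C(W, R) = 7*R
L(5)*C(156, -193) = (2 - 1*5)*(7*(-193)) = (2 - 5)*(-1351) = -3*(-1351) = 4053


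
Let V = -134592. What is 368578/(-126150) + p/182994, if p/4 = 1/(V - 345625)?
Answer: -2699122178077837/923805172200225 ≈ -2.9217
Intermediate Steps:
p = -4/480217 (p = 4/(-134592 - 345625) = 4/(-480217) = 4*(-1/480217) = -4/480217 ≈ -8.3296e-6)
368578/(-126150) + p/182994 = 368578/(-126150) - 4/480217/182994 = 368578*(-1/126150) - 4/480217*1/182994 = -184289/63075 - 2/43938414849 = -2699122178077837/923805172200225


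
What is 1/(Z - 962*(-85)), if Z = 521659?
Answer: 1/603429 ≈ 1.6572e-6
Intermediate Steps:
1/(Z - 962*(-85)) = 1/(521659 - 962*(-85)) = 1/(521659 + 81770) = 1/603429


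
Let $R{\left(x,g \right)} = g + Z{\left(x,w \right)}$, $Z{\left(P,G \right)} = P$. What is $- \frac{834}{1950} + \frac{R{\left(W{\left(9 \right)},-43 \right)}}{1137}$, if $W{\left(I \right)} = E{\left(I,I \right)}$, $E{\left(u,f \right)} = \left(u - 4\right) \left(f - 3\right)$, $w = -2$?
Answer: $- \frac{162268}{369525} \approx -0.43913$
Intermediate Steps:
$E{\left(u,f \right)} = \left(-4 + u\right) \left(-3 + f\right)$
$W{\left(I \right)} = 12 + I^{2} - 7 I$ ($W{\left(I \right)} = 12 - 4 I - 3 I + I I = 12 - 4 I - 3 I + I^{2} = 12 + I^{2} - 7 I$)
$R{\left(x,g \right)} = g + x$
$- \frac{834}{1950} + \frac{R{\left(W{\left(9 \right)},-43 \right)}}{1137} = - \frac{834}{1950} + \frac{-43 + \left(12 + 9^{2} - 63\right)}{1137} = \left(-834\right) \frac{1}{1950} + \left(-43 + \left(12 + 81 - 63\right)\right) \frac{1}{1137} = - \frac{139}{325} + \left(-43 + 30\right) \frac{1}{1137} = - \frac{139}{325} - \frac{13}{1137} = - \frac{162268}{369525}$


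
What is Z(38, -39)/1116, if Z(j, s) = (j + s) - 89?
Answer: -5/62 ≈ -0.080645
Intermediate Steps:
Z(j, s) = -89 + j + s
Z(38, -39)/1116 = (-89 + 38 - 39)/1116 = -90*1/1116 = -5/62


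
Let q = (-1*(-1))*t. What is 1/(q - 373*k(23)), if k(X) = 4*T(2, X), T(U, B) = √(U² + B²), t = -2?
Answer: 1/593246054 - 373*√533/296623027 ≈ -2.9030e-5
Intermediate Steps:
T(U, B) = √(B² + U²)
k(X) = 4*√(4 + X²) (k(X) = 4*√(X² + 2²) = 4*√(X² + 4) = 4*√(4 + X²))
q = -2 (q = -1*(-1)*(-2) = 1*(-2) = -2)
1/(q - 373*k(23)) = 1/(-2 - 1492*√(4 + 23²)) = 1/(-2 - 1492*√(4 + 529)) = 1/(-2 - 1492*√533)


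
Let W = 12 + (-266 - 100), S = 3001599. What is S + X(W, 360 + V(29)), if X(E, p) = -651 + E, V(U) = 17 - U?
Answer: 3000594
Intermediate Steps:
W = -354 (W = 12 - 366 = -354)
S + X(W, 360 + V(29)) = 3001599 + (-651 - 354) = 3001599 - 1005 = 3000594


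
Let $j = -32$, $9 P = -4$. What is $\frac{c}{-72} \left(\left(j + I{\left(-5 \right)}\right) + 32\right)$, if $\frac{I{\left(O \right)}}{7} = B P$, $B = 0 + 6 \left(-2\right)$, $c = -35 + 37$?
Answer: $- \frac{28}{27} \approx -1.037$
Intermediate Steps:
$P = - \frac{4}{9}$ ($P = \frac{1}{9} \left(-4\right) = - \frac{4}{9} \approx -0.44444$)
$c = 2$
$B = -12$ ($B = 0 - 12 = -12$)
$I{\left(O \right)} = \frac{112}{3}$ ($I{\left(O \right)} = 7 \left(\left(-12\right) \left(- \frac{4}{9}\right)\right) = 7 \cdot \frac{16}{3} = \frac{112}{3}$)
$\frac{c}{-72} \left(\left(j + I{\left(-5 \right)}\right) + 32\right) = \frac{2}{-72} \left(\left(-32 + \frac{112}{3}\right) + 32\right) = 2 \left(- \frac{1}{72}\right) \left(\frac{16}{3} + 32\right) = \left(- \frac{1}{36}\right) \frac{112}{3} = - \frac{28}{27}$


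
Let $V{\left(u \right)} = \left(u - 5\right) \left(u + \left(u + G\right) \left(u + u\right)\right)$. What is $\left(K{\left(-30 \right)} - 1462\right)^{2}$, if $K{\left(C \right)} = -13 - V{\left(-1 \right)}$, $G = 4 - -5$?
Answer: $2486929$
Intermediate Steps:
$G = 9$ ($G = 4 + 5 = 9$)
$V{\left(u \right)} = \left(-5 + u\right) \left(u + 2 u \left(9 + u\right)\right)$ ($V{\left(u \right)} = \left(u - 5\right) \left(u + \left(u + 9\right) \left(u + u\right)\right) = \left(-5 + u\right) \left(u + \left(9 + u\right) 2 u\right) = \left(-5 + u\right) \left(u + 2 u \left(9 + u\right)\right)$)
$K{\left(C \right)} = -115$ ($K{\left(C \right)} = -13 - - (-95 + 2 \left(-1\right)^{2} + 9 \left(-1\right)) = -13 - - (-95 + 2 \cdot 1 - 9) = -13 - - (-95 + 2 - 9) = -13 - \left(-1\right) \left(-102\right) = -13 - 102 = -115$)
$\left(K{\left(-30 \right)} - 1462\right)^{2} = \left(-115 - 1462\right)^{2} = \left(-1577\right)^{2} = 2486929$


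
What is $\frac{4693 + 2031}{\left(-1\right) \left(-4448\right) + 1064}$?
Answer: $\frac{1681}{1378} \approx 1.2199$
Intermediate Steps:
$\frac{4693 + 2031}{\left(-1\right) \left(-4448\right) + 1064} = \frac{6724}{4448 + 1064} = \frac{6724}{5512} = 6724 \cdot \frac{1}{5512} = \frac{1681}{1378}$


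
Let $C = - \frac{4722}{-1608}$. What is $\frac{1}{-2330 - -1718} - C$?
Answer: $- \frac{60239}{20502} \approx -2.9382$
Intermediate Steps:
$C = \frac{787}{268}$ ($C = \left(-4722\right) \left(- \frac{1}{1608}\right) = \frac{787}{268} \approx 2.9366$)
$\frac{1}{-2330 - -1718} - C = \frac{1}{-2330 - -1718} - \frac{787}{268} = \frac{1}{-2330 + 1718} - \frac{787}{268} = \frac{1}{-612} - \frac{787}{268} = - \frac{1}{612} - \frac{787}{268} = - \frac{60239}{20502}$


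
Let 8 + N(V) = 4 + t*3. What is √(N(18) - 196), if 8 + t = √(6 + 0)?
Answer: √(-224 + 3*√6) ≈ 14.719*I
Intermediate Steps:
t = -8 + √6 (t = -8 + √(6 + 0) = -8 + √6 ≈ -5.5505)
N(V) = -28 + 3*√6 (N(V) = -8 + (4 + (-8 + √6)*3) = -8 + (4 + (-24 + 3*√6)) = -8 + (-20 + 3*√6) = -28 + 3*√6)
√(N(18) - 196) = √((-28 + 3*√6) - 196) = √(-224 + 3*√6)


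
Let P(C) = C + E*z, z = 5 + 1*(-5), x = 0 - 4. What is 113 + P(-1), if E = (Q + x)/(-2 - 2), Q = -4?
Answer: 112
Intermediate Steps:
x = -4
z = 0 (z = 5 - 5 = 0)
E = 2 (E = (-4 - 4)/(-2 - 2) = -8/(-4) = -8*(-1/4) = 2)
P(C) = C (P(C) = C + 2*0 = C + 0 = C)
113 + P(-1) = 113 - 1 = 112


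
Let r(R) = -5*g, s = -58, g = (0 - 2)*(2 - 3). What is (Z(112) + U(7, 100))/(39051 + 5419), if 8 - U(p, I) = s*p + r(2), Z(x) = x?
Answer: 268/22235 ≈ 0.012053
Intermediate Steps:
g = 2 (g = -2*(-1) = 2)
r(R) = -10 (r(R) = -5*2 = -10)
U(p, I) = 18 + 58*p (U(p, I) = 8 - (-58*p - 10) = 8 - (-10 - 58*p) = 8 + (10 + 58*p) = 18 + 58*p)
(Z(112) + U(7, 100))/(39051 + 5419) = (112 + (18 + 58*7))/(39051 + 5419) = (112 + (18 + 406))/44470 = (112 + 424)*(1/44470) = 536*(1/44470) = 268/22235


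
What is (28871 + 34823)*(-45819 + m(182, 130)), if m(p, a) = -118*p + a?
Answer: -4278007510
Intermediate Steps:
m(p, a) = a - 118*p
(28871 + 34823)*(-45819 + m(182, 130)) = (28871 + 34823)*(-45819 + (130 - 118*182)) = 63694*(-45819 + (130 - 21476)) = 63694*(-45819 - 21346) = 63694*(-67165) = -4278007510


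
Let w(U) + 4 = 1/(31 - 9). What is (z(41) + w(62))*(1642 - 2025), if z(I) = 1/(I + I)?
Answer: 680974/451 ≈ 1509.9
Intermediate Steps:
w(U) = -87/22 (w(U) = -4 + 1/(31 - 9) = -4 + 1/22 = -87/22)
z(I) = 1/(2*I)
(z(41) + w(62))*(1642 - 2025) = ((½)/41 - 87/22)*(1642 - 2025) = ((½)*(1/41) - 87/22)*(-383) = (1/82 - 87/22)*(-383) = -1778/451*(-383) = 680974/451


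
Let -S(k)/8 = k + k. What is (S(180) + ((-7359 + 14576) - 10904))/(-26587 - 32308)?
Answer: 6567/58895 ≈ 0.11150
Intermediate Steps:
S(k) = -16*k (S(k) = -8*(k + k) = -16*k)
(S(180) + ((-7359 + 14576) - 10904))/(-26587 - 32308) = (-16*180 + ((-7359 + 14576) - 10904))/(-26587 - 32308) = (-2880 + (7217 - 10904))/(-58895) = (-2880 - 3687)*(-1/58895) = -6567*(-1/58895) = 6567/58895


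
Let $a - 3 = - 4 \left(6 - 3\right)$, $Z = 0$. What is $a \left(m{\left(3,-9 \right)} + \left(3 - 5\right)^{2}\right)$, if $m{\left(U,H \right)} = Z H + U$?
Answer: $-63$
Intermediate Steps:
$m{\left(U,H \right)} = U$ ($m{\left(U,H \right)} = 0 H + U = 0 + U = U$)
$a = -9$ ($a = 3 - 4 \left(6 - 3\right) = 3 - 12 = -9$)
$a \left(m{\left(3,-9 \right)} + \left(3 - 5\right)^{2}\right) = - 9 \left(3 + \left(3 - 5\right)^{2}\right) = - 9 \left(3 + \left(-2\right)^{2}\right) = - 9 \left(3 + 4\right) = \left(-9\right) 7 = -63$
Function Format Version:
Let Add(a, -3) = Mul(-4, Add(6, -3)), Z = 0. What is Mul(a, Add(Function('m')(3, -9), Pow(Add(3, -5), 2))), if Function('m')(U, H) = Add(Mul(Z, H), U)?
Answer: -63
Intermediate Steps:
Function('m')(U, H) = U (Function('m')(U, H) = Add(Mul(0, H), U) = Add(0, U) = U)
a = -9 (a = Add(3, Mul(-4, Add(6, -3))) = Add(3, Mul(-4, 3)) = Add(3, -12) = -9)
Mul(a, Add(Function('m')(3, -9), Pow(Add(3, -5), 2))) = Mul(-9, Add(3, Pow(Add(3, -5), 2))) = Mul(-9, Add(3, Pow(-2, 2))) = Mul(-9, Add(3, 4)) = Mul(-9, 7) = -63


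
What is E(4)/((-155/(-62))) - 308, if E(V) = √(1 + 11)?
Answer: -308 + 4*√3/5 ≈ -306.61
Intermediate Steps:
E(V) = 2*√3 (E(V) = √12 = 2*√3)
E(4)/((-155/(-62))) - 308 = (2*√3)/((-155/(-62))) - 308 = (2*√3)/((-155*(-1/62))) - 308 = (2*√3)/(5/2) - 308 = (2*√3)*(⅖) - 308 = 4*√3/5 - 308 = -308 + 4*√3/5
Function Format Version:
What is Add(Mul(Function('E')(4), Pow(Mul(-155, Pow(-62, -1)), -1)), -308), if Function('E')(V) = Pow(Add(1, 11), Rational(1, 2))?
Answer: Add(-308, Mul(Rational(4, 5), Pow(3, Rational(1, 2)))) ≈ -306.61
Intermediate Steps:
Function('E')(V) = Mul(2, Pow(3, Rational(1, 2))) (Function('E')(V) = Pow(12, Rational(1, 2)) = Mul(2, Pow(3, Rational(1, 2))))
Add(Mul(Function('E')(4), Pow(Mul(-155, Pow(-62, -1)), -1)), -308) = Add(Mul(Mul(2, Pow(3, Rational(1, 2))), Pow(Mul(-155, Pow(-62, -1)), -1)), -308) = Add(Mul(Mul(2, Pow(3, Rational(1, 2))), Pow(Mul(-155, Rational(-1, 62)), -1)), -308) = Add(Mul(Mul(2, Pow(3, Rational(1, 2))), Pow(Rational(5, 2), -1)), -308) = Add(Mul(Mul(2, Pow(3, Rational(1, 2))), Rational(2, 5)), -308) = Add(Mul(Rational(4, 5), Pow(3, Rational(1, 2))), -308) = Add(-308, Mul(Rational(4, 5), Pow(3, Rational(1, 2))))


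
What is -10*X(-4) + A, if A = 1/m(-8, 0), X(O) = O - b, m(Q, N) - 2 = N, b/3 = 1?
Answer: 141/2 ≈ 70.500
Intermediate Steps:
b = 3 (b = 3*1 = 3)
m(Q, N) = 2 + N
X(O) = -3 + O (X(O) = O - 1*3 = O - 3 = -3 + O)
A = ½ (A = 1/(2 + 0) = 1/2 = ½ ≈ 0.50000)
-10*X(-4) + A = -10*(-3 - 4) + ½ = -10*(-7) + ½ = 70 + ½ = 141/2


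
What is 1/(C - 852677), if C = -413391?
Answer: -1/1266068 ≈ -7.8985e-7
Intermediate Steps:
1/(C - 852677) = 1/(-413391 - 852677) = 1/(-1266068) = -1/1266068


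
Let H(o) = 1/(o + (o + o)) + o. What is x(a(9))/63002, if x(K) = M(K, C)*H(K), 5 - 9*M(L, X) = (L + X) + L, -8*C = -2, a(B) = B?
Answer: -3233/15309486 ≈ -0.00021118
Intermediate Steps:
H(o) = o + 1/(3*o) (H(o) = 1/(o + 2*o) + o = 1/(3*o) + o = o + 1/(3*o))
C = ¼ (C = -⅛*(-2) = ¼ ≈ 0.25000)
M(L, X) = 5/9 - 2*L/9 - X/9 (M(L, X) = 5/9 - ((L + X) + L)/9 = 5/9 - (X + 2*L)/9 = 5/9 + (-2*L/9 - X/9) = 5/9 - 2*L/9 - X/9)
x(K) = (19/36 - 2*K/9)*(K + 1/(3*K)) (x(K) = (5/9 - 2*K/9 - ⅑*¼)*(K + 1/(3*K)) = (5/9 - 2*K/9 - 1/36)*(K + 1/(3*K)) = (19/36 - 2*K/9)*(K + 1/(3*K)))
x(a(9))/63002 = -1/108*(1 + 3*9²)*(-19 + 8*9)/9/63002 = -1/108*⅑*(1 + 3*81)*(-19 + 72)*(1/63002) = -1/108*⅑*(1 + 243)*53*(1/63002) = -1/108*⅑*244*53*(1/63002) = -3233/243*1/63002 = -3233/15309486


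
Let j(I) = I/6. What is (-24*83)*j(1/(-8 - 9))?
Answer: 332/17 ≈ 19.529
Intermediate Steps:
j(I) = I/6 (j(I) = I*(1/6) = I/6)
(-24*83)*j(1/(-8 - 9)) = (-24*83)*(1/(6*(-8 - 9))) = -332/(-17) = -332*(-1)/17 = -1992*(-1/102) = 332/17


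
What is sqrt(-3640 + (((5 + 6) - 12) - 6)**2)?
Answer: 3*I*sqrt(399) ≈ 59.925*I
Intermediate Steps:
sqrt(-3640 + (((5 + 6) - 12) - 6)**2) = sqrt(-3640 + ((11 - 12) - 6)**2) = sqrt(-3640 + (-1 - 6)**2) = sqrt(-3640 + (-7)**2) = sqrt(-3640 + 49) = sqrt(-3591) = 3*I*sqrt(399)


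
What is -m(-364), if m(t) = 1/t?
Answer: 1/364 ≈ 0.0027473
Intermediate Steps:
-m(-364) = -1/(-364) = -1*(-1/364) = 1/364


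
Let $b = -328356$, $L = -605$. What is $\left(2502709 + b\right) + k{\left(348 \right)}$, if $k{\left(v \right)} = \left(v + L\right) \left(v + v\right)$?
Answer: $1995481$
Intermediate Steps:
$k{\left(v \right)} = 2 v \left(-605 + v\right)$ ($k{\left(v \right)} = \left(v - 605\right) \left(v + v\right) = \left(-605 + v\right) 2 v = 2 v \left(-605 + v\right)$)
$\left(2502709 + b\right) + k{\left(348 \right)} = \left(2502709 - 328356\right) + 2 \cdot 348 \left(-605 + 348\right) = 2174353 + 2 \cdot 348 \left(-257\right) = 2174353 - 178872 = 1995481$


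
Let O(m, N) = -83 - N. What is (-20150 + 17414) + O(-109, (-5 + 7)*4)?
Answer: -2827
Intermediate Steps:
(-20150 + 17414) + O(-109, (-5 + 7)*4) = (-20150 + 17414) + (-83 - (-5 + 7)*4) = -2736 + (-83 - 2*4) = -2736 + (-83 - 1*8) = -2736 + (-83 - 8) = -2736 - 91 = -2827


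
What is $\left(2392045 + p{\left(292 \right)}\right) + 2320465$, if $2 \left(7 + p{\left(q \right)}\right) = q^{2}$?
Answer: $4755135$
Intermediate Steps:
$p{\left(q \right)} = -7 + \frac{q^{2}}{2}$
$\left(2392045 + p{\left(292 \right)}\right) + 2320465 = \left(2392045 - \left(7 - \frac{292^{2}}{2}\right)\right) + 2320465 = \left(2392045 + \left(-7 + \frac{1}{2} \cdot 85264\right)\right) + 2320465 = \left(2392045 + \left(-7 + 42632\right)\right) + 2320465 = \left(2392045 + 42625\right) + 2320465 = 2434670 + 2320465 = 4755135$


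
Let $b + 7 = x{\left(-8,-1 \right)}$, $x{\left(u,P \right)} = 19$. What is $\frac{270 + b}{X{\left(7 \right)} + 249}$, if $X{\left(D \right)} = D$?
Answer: $\frac{141}{128} \approx 1.1016$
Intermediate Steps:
$b = 12$ ($b = -7 + 19 = 12$)
$\frac{270 + b}{X{\left(7 \right)} + 249} = \frac{270 + 12}{7 + 249} = \frac{1}{256} \cdot 282 = \frac{141}{128}$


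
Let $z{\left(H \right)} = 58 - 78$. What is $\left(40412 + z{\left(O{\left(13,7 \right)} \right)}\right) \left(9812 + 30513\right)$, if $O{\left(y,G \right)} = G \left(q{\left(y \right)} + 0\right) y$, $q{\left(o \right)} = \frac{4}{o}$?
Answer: $1628807400$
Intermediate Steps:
$O{\left(y,G \right)} = 4 G$ ($O{\left(y,G \right)} = G \left(\frac{4}{y} + 0\right) y = G \frac{4}{y} y = \frac{4 G}{y} y = 4 G$)
$z{\left(H \right)} = -20$ ($z{\left(H \right)} = 58 - 78 = -20$)
$\left(40412 + z{\left(O{\left(13,7 \right)} \right)}\right) \left(9812 + 30513\right) = \left(40412 - 20\right) \left(9812 + 30513\right) = 40392 \cdot 40325 = 1628807400$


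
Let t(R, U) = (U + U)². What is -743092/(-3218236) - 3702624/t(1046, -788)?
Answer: -11239111357/8921180066 ≈ -1.2598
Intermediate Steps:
t(R, U) = 4*U² (t(R, U) = (2*U)² = 4*U²)
-743092/(-3218236) - 3702624/t(1046, -788) = -743092/(-3218236) - 3702624/(4*(-788)²) = -743092*(-1/3218236) - 3702624/(4*620944) = 26539/114937 - 3702624/2483776 = 26539/114937 - 3702624*1/2483776 = 26539/114937 - 115707/77618 = -11239111357/8921180066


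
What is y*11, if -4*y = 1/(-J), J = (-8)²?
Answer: 11/256 ≈ 0.042969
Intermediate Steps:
J = 64
y = 1/256 (y = -1/(4*((-1*64))) = -¼/(-64) = -¼*(-1/64) = 1/256 ≈ 0.0039063)
y*11 = (1/256)*11 = 11/256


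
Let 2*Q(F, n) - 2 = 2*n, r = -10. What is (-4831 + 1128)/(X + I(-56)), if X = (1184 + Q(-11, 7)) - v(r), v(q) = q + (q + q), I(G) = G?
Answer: -3703/1166 ≈ -3.1758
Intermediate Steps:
Q(F, n) = 1 + n (Q(F, n) = 1 + (2*n)/2 = 1 + n)
v(q) = 3*q (v(q) = q + 2*q = 3*q)
X = 1222 (X = (1184 + (1 + 7)) - 3*(-10) = (1184 + 8) - 1*(-30) = 1192 + 30 = 1222)
(-4831 + 1128)/(X + I(-56)) = (-4831 + 1128)/(1222 - 56) = -3703/1166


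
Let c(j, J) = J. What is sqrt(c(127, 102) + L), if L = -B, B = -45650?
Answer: 2*sqrt(11438) ≈ 213.90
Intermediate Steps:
L = 45650 (L = -1*(-45650) = 45650)
sqrt(c(127, 102) + L) = sqrt(102 + 45650) = sqrt(45752) = 2*sqrt(11438)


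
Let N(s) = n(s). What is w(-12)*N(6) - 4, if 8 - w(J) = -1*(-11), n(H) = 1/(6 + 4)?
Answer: -43/10 ≈ -4.3000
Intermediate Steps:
n(H) = ⅒ (n(H) = 1/10 = ⅒)
N(s) = ⅒
w(J) = -3 (w(J) = 8 - (-1)*(-11) = 8 - 1*11 = 8 - 11 = -3)
w(-12)*N(6) - 4 = -3*⅒ - 4 = -3/10 - 4 = -43/10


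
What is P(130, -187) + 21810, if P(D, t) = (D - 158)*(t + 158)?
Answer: 22622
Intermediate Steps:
P(D, t) = (-158 + D)*(158 + t)
P(130, -187) + 21810 = (-24964 - 158*(-187) + 158*130 + 130*(-187)) + 21810 = (-24964 + 29546 + 20540 - 24310) + 21810 = 812 + 21810 = 22622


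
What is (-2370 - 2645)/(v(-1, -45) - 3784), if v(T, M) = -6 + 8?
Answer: 5015/3782 ≈ 1.3260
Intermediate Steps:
v(T, M) = 2
(-2370 - 2645)/(v(-1, -45) - 3784) = (-2370 - 2645)/(2 - 3784) = -5015/(-3782) = -5015*(-1/3782) = 5015/3782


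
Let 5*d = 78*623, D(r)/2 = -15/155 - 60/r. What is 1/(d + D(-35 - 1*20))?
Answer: 1705/16573944 ≈ 0.00010287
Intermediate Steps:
D(r) = -6/31 - 120/r (D(r) = 2*(-15/155 - 60/r) = 2*(-15*1/155 - 60/r) = 2*(-3/31 - 60/r) = -6/31 - 120/r)
d = 48594/5 (d = (78*623)/5 = (⅕)*48594 = 48594/5 ≈ 9718.8)
1/(d + D(-35 - 1*20)) = 1/(48594/5 + (-6/31 - 120/(-35 - 1*20))) = 1/(48594/5 + (-6/31 - 120/(-35 - 20))) = 1/(48594/5 + (-6/31 - 120/(-55))) = 1/(48594/5 + (-6/31 - 120*(-1/55))) = 1/(48594/5 + (-6/31 + 24/11)) = 1/(48594/5 + 678/341) = 1/(16573944/1705) = 1705/16573944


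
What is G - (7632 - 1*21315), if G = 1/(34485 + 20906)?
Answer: 757915054/55391 ≈ 13683.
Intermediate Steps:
G = 1/55391 ≈ 1.8053e-5
G - (7632 - 1*21315) = 1/55391 - (7632 - 1*21315) = 1/55391 - (7632 - 21315) = 1/55391 - 1*(-13683) = 1/55391 + 13683 = 757915054/55391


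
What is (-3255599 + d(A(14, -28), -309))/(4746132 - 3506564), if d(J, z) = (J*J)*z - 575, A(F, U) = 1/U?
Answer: -2552840725/971821312 ≈ -2.6269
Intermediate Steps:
d(J, z) = -575 + z*J² (d(J, z) = J²*z - 575 = z*J² - 575 = -575 + z*J²)
(-3255599 + d(A(14, -28), -309))/(4746132 - 3506564) = (-3255599 + (-575 - 309*(1/(-28))²))/(4746132 - 3506564) = (-3255599 + (-575 - 309*(-1/28)²))/1239568 = (-3255599 + (-575 - 309*1/784))*(1/1239568) = (-3255599 + (-575 - 309/784))*(1/1239568) = (-3255599 - 451109/784)*(1/1239568) = -2552840725/784*1/1239568 = -2552840725/971821312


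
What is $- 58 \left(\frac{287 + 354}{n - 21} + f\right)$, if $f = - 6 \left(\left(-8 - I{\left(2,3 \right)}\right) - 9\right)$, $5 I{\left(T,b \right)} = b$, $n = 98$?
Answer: $- \frac{2543938}{385} \approx -6607.6$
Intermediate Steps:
$I{\left(T,b \right)} = \frac{b}{5}$
$f = \frac{528}{5}$ ($f = - 6 \left(\left(-8 - \frac{1}{5} \cdot 3\right) - 9\right) = - 6 \left(\left(-8 - \frac{3}{5}\right) - 9\right) = - 6 \left(- \frac{43}{5} - 9\right) = \left(-6\right) \left(- \frac{88}{5}\right) = \frac{528}{5} \approx 105.6$)
$- 58 \left(\frac{287 + 354}{n - 21} + f\right) = - 58 \left(\frac{287 + 354}{98 - 21} + \frac{528}{5}\right) = - 58 \left(\frac{641}{77} + \frac{528}{5}\right) = \left(-58\right) \frac{43861}{385} = - \frac{2543938}{385}$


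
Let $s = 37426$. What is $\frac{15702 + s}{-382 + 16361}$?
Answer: $\frac{1832}{551} \approx 3.3249$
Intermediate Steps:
$\frac{15702 + s}{-382 + 16361} = \frac{15702 + 37426}{-382 + 16361} = \frac{53128}{15979} = 53128 \cdot \frac{1}{15979} = \frac{1832}{551}$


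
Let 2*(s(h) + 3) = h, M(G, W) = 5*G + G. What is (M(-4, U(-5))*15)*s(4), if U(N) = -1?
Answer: 360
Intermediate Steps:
M(G, W) = 6*G
s(h) = -3 + h/2
(M(-4, U(-5))*15)*s(4) = ((6*(-4))*15)*(-3 + (½)*4) = (-24*15)*(-3 + 2) = -360*(-1) = 360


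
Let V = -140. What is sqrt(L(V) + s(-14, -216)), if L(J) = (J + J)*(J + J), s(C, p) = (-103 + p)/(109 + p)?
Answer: sqrt(897635733)/107 ≈ 280.01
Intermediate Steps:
s(C, p) = (-103 + p)/(109 + p)
L(J) = 4*J**2 (L(J) = (2*J)*(2*J) = 4*J**2)
sqrt(L(V) + s(-14, -216)) = sqrt(4*(-140)**2 + (-103 - 216)/(109 - 216)) = sqrt(4*19600 - 319/(-107)) = sqrt(78400 - 1/107*(-319)) = sqrt(78400 + 319/107) = sqrt(8389119/107) = sqrt(897635733)/107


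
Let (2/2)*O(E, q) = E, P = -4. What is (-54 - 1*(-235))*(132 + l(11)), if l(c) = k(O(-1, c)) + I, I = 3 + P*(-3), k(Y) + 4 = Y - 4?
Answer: 24978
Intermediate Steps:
O(E, q) = E
k(Y) = -8 + Y (k(Y) = -4 + (Y - 4) = -4 + (-4 + Y) = -8 + Y)
I = 15 (I = 3 - 4*(-3) = 3 + 12 = 15)
l(c) = 6 (l(c) = (-8 - 1) + 15 = -9 + 15 = 6)
(-54 - 1*(-235))*(132 + l(11)) = (-54 - 1*(-235))*(132 + 6) = (-54 + 235)*138 = 181*138 = 24978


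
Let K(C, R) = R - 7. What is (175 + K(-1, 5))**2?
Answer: 29929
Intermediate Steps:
K(C, R) = -7 + R
(175 + K(-1, 5))**2 = (175 + (-7 + 5))**2 = (175 - 2)**2 = 173**2 = 29929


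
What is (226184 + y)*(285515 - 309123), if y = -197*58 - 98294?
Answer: -2749482112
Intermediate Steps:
y = -109720 (y = -11426 - 98294 = -109720)
(226184 + y)*(285515 - 309123) = (226184 - 109720)*(285515 - 309123) = 116464*(-23608) = -2749482112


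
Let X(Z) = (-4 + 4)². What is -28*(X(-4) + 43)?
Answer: -1204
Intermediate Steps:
X(Z) = 0 (X(Z) = 0² = 0)
-28*(X(-4) + 43) = -28*(0 + 43) = -28*43 = -1204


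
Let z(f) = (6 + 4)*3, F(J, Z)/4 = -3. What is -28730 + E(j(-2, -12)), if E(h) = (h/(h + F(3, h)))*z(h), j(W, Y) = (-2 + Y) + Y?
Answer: -545480/19 ≈ -28709.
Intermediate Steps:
F(J, Z) = -12 (F(J, Z) = 4*(-3) = -12)
j(W, Y) = -2 + 2*Y
z(f) = 30 (z(f) = 10*3 = 30)
E(h) = 30*h/(-12 + h) (E(h) = (h/(h - 12))*30 = (h/(-12 + h))*30 = 30*h/(-12 + h))
-28730 + E(j(-2, -12)) = -28730 + 30*(-2 + 2*(-12))/(-12 + (-2 + 2*(-12))) = -28730 + 30*(-2 - 24)/(-12 + (-2 - 24)) = -28730 + 30*(-26)/(-12 - 26) = -28730 + 30*(-26)/(-38) = -28730 + 30*(-26)*(-1/38) = -28730 + 390/19 = -545480/19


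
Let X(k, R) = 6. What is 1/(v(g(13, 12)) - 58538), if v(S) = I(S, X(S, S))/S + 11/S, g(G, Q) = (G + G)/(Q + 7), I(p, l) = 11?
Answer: -13/760785 ≈ -1.7088e-5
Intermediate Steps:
g(G, Q) = 2*G/(7 + Q) (g(G, Q) = (2*G)/(7 + Q) = 2*G/(7 + Q))
v(S) = 22/S (v(S) = 11/S + 11/S = 22/S)
1/(v(g(13, 12)) - 58538) = 1/(22/((2*13/(7 + 12))) - 58538) = 1/(22/((2*13/19)) - 58538) = 1/(22/((2*13*(1/19))) - 58538) = 1/(22/(26/19) - 58538) = 1/(22*(19/26) - 58538) = 1/(209/13 - 58538) = 1/(-760785/13) = -13/760785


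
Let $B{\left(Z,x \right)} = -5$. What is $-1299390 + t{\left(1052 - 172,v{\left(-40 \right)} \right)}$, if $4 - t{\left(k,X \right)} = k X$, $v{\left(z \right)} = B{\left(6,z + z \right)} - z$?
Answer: $-1330186$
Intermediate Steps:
$v{\left(z \right)} = -5 - z$
$t{\left(k,X \right)} = 4 - X k$ ($t{\left(k,X \right)} = 4 - k X = 4 - X k$)
$-1299390 + t{\left(1052 - 172,v{\left(-40 \right)} \right)} = -1299390 + \left(4 - \left(-5 - -40\right) \left(1052 - 172\right)\right) = -1299390 + \left(4 - \left(-5 + 40\right) \left(1052 - 172\right)\right) = -1299390 + \left(4 - 35 \cdot 880\right) = -1299390 + \left(4 - 30800\right) = -1299390 - 30796 = -1330186$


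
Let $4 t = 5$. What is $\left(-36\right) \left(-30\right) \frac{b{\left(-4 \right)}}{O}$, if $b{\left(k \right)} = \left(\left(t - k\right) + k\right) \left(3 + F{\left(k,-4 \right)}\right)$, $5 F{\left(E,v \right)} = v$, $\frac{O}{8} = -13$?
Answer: $- \frac{1485}{52} \approx -28.558$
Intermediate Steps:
$t = \frac{5}{4}$ ($t = \frac{1}{4} \cdot 5 = \frac{5}{4} \approx 1.25$)
$O = -104$ ($O = 8 \left(-13\right) = -104$)
$F{\left(E,v \right)} = \frac{v}{5}$
$b{\left(k \right)} = \frac{11}{4}$ ($b{\left(k \right)} = \left(\left(\frac{5}{4} - k\right) + k\right) \left(3 + \frac{1}{5} \left(-4\right)\right) = \frac{5 \left(3 - \frac{4}{5}\right)}{4} = \frac{5}{4} \cdot \frac{11}{5} = \frac{11}{4}$)
$\left(-36\right) \left(-30\right) \frac{b{\left(-4 \right)}}{O} = \left(-36\right) \left(-30\right) \frac{11}{4 \left(-104\right)} = 1080 \cdot \frac{11}{4} \left(- \frac{1}{104}\right) = 1080 \left(- \frac{11}{416}\right) = - \frac{1485}{52}$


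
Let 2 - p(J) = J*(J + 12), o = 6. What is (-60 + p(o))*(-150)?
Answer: 24900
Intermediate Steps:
p(J) = 2 - J*(12 + J) (p(J) = 2 - J*(J + 12) = 2 - J*(12 + J))
(-60 + p(o))*(-150) = (-60 + (2 - 1*6**2 - 12*6))*(-150) = (-60 + (2 - 1*36 - 72))*(-150) = (-60 + (2 - 36 - 72))*(-150) = (-60 - 106)*(-150) = -166*(-150) = 24900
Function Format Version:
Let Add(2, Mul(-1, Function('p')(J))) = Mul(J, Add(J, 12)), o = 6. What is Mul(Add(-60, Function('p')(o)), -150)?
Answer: 24900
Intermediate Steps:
Function('p')(J) = Add(2, Mul(-1, J, Add(12, J))) (Function('p')(J) = Add(2, Mul(-1, Mul(J, Add(J, 12)))) = Add(2, Mul(-1, Mul(J, Add(12, J)))) = Add(2, Mul(-1, J, Add(12, J))))
Mul(Add(-60, Function('p')(o)), -150) = Mul(Add(-60, Add(2, Mul(-1, Pow(6, 2)), Mul(-12, 6))), -150) = Mul(Add(-60, Add(2, Mul(-1, 36), -72)), -150) = Mul(Add(-60, Add(2, -36, -72)), -150) = Mul(Add(-60, -106), -150) = Mul(-166, -150) = 24900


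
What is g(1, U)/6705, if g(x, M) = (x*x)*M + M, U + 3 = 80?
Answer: 154/6705 ≈ 0.022968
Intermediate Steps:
U = 77 (U = -3 + 80 = 77)
g(x, M) = M + M*x² (g(x, M) = x²*M + M = M*x² + M = M + M*x²)
g(1, U)/6705 = (77*(1 + 1²))/6705 = (77*(1 + 1))*(1/6705) = (77*2)*(1/6705) = 154*(1/6705) = 154/6705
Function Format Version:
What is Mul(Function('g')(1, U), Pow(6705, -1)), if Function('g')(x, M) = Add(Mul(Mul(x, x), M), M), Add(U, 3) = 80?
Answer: Rational(154, 6705) ≈ 0.022968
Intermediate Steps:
U = 77 (U = Add(-3, 80) = 77)
Function('g')(x, M) = Add(M, Mul(M, Pow(x, 2))) (Function('g')(x, M) = Add(Mul(Pow(x, 2), M), M) = Add(Mul(M, Pow(x, 2)), M) = Add(M, Mul(M, Pow(x, 2))))
Mul(Function('g')(1, U), Pow(6705, -1)) = Mul(Mul(77, Add(1, Pow(1, 2))), Pow(6705, -1)) = Mul(Mul(77, Add(1, 1)), Rational(1, 6705)) = Mul(Mul(77, 2), Rational(1, 6705)) = Mul(154, Rational(1, 6705)) = Rational(154, 6705)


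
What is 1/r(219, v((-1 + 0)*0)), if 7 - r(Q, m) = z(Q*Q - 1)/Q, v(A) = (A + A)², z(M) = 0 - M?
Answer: 219/49493 ≈ 0.0044249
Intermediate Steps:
z(M) = -M
v(A) = 4*A² (v(A) = (2*A)² = 4*A²)
r(Q, m) = 7 - (1 - Q²)/Q (r(Q, m) = 7 - (-(Q*Q - 1))/Q = 7 - (-(Q² - 1))/Q = 7 - (-(-1 + Q²))/Q = 7 - (1 - Q²)/Q)
1/r(219, v((-1 + 0)*0)) = 1/(7 + 219 - 1/219) = 1/(49493/219) = 219/49493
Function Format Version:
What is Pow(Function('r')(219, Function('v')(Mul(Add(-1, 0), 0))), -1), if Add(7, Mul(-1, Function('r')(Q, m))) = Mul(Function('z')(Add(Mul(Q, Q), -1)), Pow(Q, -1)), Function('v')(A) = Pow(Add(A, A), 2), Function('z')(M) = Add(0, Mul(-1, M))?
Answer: Rational(219, 49493) ≈ 0.0044249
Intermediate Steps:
Function('z')(M) = Mul(-1, M)
Function('v')(A) = Mul(4, Pow(A, 2)) (Function('v')(A) = Pow(Mul(2, A), 2) = Mul(4, Pow(A, 2)))
Function('r')(Q, m) = Add(7, Mul(-1, Pow(Q, -1), Add(1, Mul(-1, Pow(Q, 2))))) (Function('r')(Q, m) = Add(7, Mul(-1, Mul(Mul(-1, Add(Mul(Q, Q), -1)), Pow(Q, -1)))) = Add(7, Mul(-1, Mul(Mul(-1, Add(Pow(Q, 2), -1)), Pow(Q, -1)))) = Add(7, Mul(-1, Mul(Mul(-1, Add(-1, Pow(Q, 2))), Pow(Q, -1)))) = Add(7, Mul(-1, Mul(Add(1, Mul(-1, Pow(Q, 2))), Pow(Q, -1)))) = Add(7, Mul(-1, Mul(Pow(Q, -1), Add(1, Mul(-1, Pow(Q, 2)))))) = Add(7, Mul(-1, Pow(Q, -1), Add(1, Mul(-1, Pow(Q, 2))))))
Pow(Function('r')(219, Function('v')(Mul(Add(-1, 0), 0))), -1) = Pow(Add(7, 219, Mul(-1, Pow(219, -1))), -1) = Pow(Add(7, 219, Mul(-1, Rational(1, 219))), -1) = Pow(Add(7, 219, Rational(-1, 219)), -1) = Pow(Rational(49493, 219), -1) = Rational(219, 49493)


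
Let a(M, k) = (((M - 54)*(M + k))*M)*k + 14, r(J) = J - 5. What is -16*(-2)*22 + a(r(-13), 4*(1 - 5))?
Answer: 705742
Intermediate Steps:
r(J) = -5 + J
a(M, k) = 14 + M*k*(-54 + M)*(M + k) (a(M, k) = (((-54 + M)*(M + k))*M)*k + 14 = (M*(-54 + M)*(M + k))*k + 14 = M*k*(-54 + M)*(M + k) + 14 = 14 + M*k*(-54 + M)*(M + k))
-16*(-2)*22 + a(r(-13), 4*(1 - 5)) = -16*(-2)*22 + (14 + (4*(1 - 5))*(-5 - 13)**3 + (-5 - 13)**2*(4*(1 - 5))**2 - 54*(-5 - 13)*(4*(1 - 5))**2 - 54*4*(1 - 5)*(-5 - 13)**2) = 32*22 + (14 + (4*(-4))*(-18)**3 + (-18)**2*(4*(-4))**2 - 54*(-18)*(4*(-4))**2 - 54*4*(-4)*(-18)**2) = 704 + (14 - 16*(-5832) + 324*(-16)**2 - 54*(-18)*(-16)**2 - 54*(-16)*324) = 704 + (14 + 93312 + 324*256 - 54*(-18)*256 + 279936) = 704 + (14 + 93312 + 82944 + 248832 + 279936) = 704 + 705038 = 705742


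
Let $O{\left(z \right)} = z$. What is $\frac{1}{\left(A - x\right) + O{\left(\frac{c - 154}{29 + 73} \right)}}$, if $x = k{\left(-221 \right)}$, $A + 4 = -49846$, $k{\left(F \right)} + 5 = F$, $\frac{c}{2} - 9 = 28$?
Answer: $- \frac{51}{2530864} \approx -2.0151 \cdot 10^{-5}$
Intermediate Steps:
$c = 74$ ($c = 18 + 2 \cdot 28 = 18 + 56 = 74$)
$k{\left(F \right)} = -5 + F$
$A = -49850$ ($A = -4 - 49846 = -49850$)
$x = -226$ ($x = -5 - 221 = -226$)
$\frac{1}{\left(A - x\right) + O{\left(\frac{c - 154}{29 + 73} \right)}} = \frac{1}{\left(-49850 - -226\right) + \frac{74 - 154}{29 + 73}} = \frac{1}{\left(-49850 + 226\right) - \frac{80}{102}} = \frac{1}{-49624 - \frac{40}{51}} = \frac{1}{- \frac{2530864}{51}} = - \frac{51}{2530864}$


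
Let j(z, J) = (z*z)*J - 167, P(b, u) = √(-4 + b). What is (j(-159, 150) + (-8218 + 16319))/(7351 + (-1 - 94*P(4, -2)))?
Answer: 1900042/3675 ≈ 517.02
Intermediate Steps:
j(z, J) = -167 + J*z² (j(z, J) = z²*J - 167 = J*z² - 167 = -167 + J*z²)
(j(-159, 150) + (-8218 + 16319))/(7351 + (-1 - 94*P(4, -2))) = ((-167 + 150*(-159)²) + (-8218 + 16319))/(7351 + (-1 - 94*√(-4 + 4))) = ((-167 + 150*25281) + 8101)/(7351 + (-1 - 94*√0)) = ((-167 + 3792150) + 8101)/(7351 + (-1 - 94*0)) = (3791983 + 8101)/(7351 + (-1 + 0)) = 3800084/(7351 - 1) = 3800084/7350 = 3800084*(1/7350) = 1900042/3675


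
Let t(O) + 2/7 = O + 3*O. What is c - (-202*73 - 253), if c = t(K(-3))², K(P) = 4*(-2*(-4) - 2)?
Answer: 1183851/49 ≈ 24160.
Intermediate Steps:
K(P) = 24 (K(P) = 4*(8 - 2) = 4*6 = 24)
t(O) = -2/7 + 4*O (t(O) = -2/7 + (O + 3*O) = -2/7 + 4*O)
c = 448900/49 (c = (-2/7 + 4*24)² = (-2/7 + 96)² = (670/7)² = 448900/49 ≈ 9161.2)
c - (-202*73 - 253) = 448900/49 - (-202*73 - 253) = 448900/49 - (-14746 - 253) = 448900/49 - 1*(-14999) = 448900/49 + 14999 = 1183851/49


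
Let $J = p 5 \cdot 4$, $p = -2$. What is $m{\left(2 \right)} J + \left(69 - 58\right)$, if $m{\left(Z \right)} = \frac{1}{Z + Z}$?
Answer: $1$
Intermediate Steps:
$m{\left(Z \right)} = \frac{1}{2 Z}$
$J = -40$ ($J = \left(-2\right) 5 \cdot 4 = \left(-10\right) 4 = -40$)
$m{\left(2 \right)} J + \left(69 - 58\right) = \frac{1}{2 \cdot 2} \left(-40\right) + \left(69 - 58\right) = \frac{1}{2} \cdot \frac{1}{2} \left(-40\right) + \left(69 - 58\right) = \frac{1}{4} \left(-40\right) + 11 = -10 + 11 = 1$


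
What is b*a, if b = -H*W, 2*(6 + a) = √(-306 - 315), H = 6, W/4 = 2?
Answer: 288 - 72*I*√69 ≈ 288.0 - 598.08*I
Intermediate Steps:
W = 8 (W = 4*2 = 8)
a = -6 + 3*I*√69/2 (a = -6 + √(-306 - 315)/2 = -6 + √(-621)/2 = -6 + (3*I*√69)/2 = -6 + 3*I*√69/2 ≈ -6.0 + 12.46*I)
b = -48 (b = -6*8 = -1*48 = -48)
b*a = -48*(-6 + 3*I*√69/2) = 288 - 72*I*√69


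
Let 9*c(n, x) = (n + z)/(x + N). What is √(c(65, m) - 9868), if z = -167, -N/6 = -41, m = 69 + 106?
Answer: I*√15741170634/1263 ≈ 99.338*I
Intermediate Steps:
m = 175
N = 246 (N = -6*(-41) = 246)
c(n, x) = (-167 + n)/(9*(246 + x)) (c(n, x) = ((n - 167)/(x + 246))/9 = ((-167 + n)/(246 + x))/9 = (-167 + n)/(9*(246 + x)))
√(c(65, m) - 9868) = √((-167 + 65)/(9*(246 + 175)) - 9868) = √((⅑)*(-102)/421 - 9868) = √((⅑)*(1/421)*(-102) - 9868) = √(-34/1263 - 9868) = √(-12463318/1263) = I*√15741170634/1263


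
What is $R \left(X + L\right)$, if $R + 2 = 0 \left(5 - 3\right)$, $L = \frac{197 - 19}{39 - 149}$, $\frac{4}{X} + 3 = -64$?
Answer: $\frac{12366}{3685} \approx 3.3558$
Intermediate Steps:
$X = - \frac{4}{67}$ ($X = \frac{4}{-3 - 64} = \frac{4}{-67} = 4 \left(- \frac{1}{67}\right) = - \frac{4}{67} \approx -0.059702$)
$L = - \frac{89}{55}$ ($L = \frac{178}{-110} = 178 \left(- \frac{1}{110}\right) = - \frac{89}{55} \approx -1.6182$)
$R = -2$ ($R = -2 + 0 \left(5 - 3\right) = -2 + 0 \cdot 2 = -2 + 0 = -2$)
$R \left(X + L\right) = - 2 \left(- \frac{4}{67} - \frac{89}{55}\right) = \left(-2\right) \left(- \frac{6183}{3685}\right) = \frac{12366}{3685}$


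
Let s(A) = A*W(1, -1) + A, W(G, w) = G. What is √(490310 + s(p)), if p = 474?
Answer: √491258 ≈ 700.90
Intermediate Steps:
s(A) = 2*A (s(A) = A*1 + A = A + A = 2*A)
√(490310 + s(p)) = √(490310 + 2*474) = √(490310 + 948) = √491258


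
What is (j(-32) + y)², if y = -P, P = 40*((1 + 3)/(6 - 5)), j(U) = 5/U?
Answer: 26265625/1024 ≈ 25650.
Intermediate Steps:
P = 160 (P = 40*(4/1) = 40*(1*4) = 40*4 = 160)
y = -160 (y = -1*160 = -160)
(j(-32) + y)² = (5/(-32) - 160)² = (5*(-1/32) - 160)² = (-5/32 - 160)² = (-5125/32)² = 26265625/1024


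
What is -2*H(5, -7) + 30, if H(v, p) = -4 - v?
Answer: 48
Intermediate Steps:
-2*H(5, -7) + 30 = -2*(-4 - 1*5) + 30 = -2*(-4 - 5) + 30 = -2*(-9) + 30 = 18 + 30 = 48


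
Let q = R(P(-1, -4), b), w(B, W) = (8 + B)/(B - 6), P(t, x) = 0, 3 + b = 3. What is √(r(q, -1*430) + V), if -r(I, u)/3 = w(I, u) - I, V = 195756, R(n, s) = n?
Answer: 4*√12235 ≈ 442.45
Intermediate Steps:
b = 0 (b = -3 + 3 = 0)
w(B, W) = (8 + B)/(-6 + B)
q = 0
r(I, u) = 3*I - 3*(8 + I)/(-6 + I) (r(I, u) = -3*((8 + I)/(-6 + I) - I) = -3*(-I + (8 + I)/(-6 + I)) = 3*I - 3*(8 + I)/(-6 + I))
√(r(q, -1*430) + V) = √(3*(-8 + 0² - 7*0)/(-6 + 0) + 195756) = √(3*(-8 + 0 + 0)/(-6) + 195756) = √(3*(-⅙)*(-8) + 195756) = √(4 + 195756) = √195760 = 4*√12235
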